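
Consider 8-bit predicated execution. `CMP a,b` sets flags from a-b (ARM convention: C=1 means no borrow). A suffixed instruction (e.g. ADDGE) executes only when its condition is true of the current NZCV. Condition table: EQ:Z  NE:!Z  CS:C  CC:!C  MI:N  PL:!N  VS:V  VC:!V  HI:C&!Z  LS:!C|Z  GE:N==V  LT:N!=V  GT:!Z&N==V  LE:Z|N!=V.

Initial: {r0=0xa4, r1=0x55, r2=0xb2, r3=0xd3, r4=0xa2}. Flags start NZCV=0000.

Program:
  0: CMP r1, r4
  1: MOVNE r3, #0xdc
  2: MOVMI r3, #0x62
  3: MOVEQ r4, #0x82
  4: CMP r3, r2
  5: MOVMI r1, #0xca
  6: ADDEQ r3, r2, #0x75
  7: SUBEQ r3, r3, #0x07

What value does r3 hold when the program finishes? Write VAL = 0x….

VAL = 0x62

0: ✓ CMP  NZCV=1001
1: ✓ MOVNE  r3←0xdc
2: ✓ MOVMI  r3←0x62
3: · MOVEQ
4: ✓ CMP  NZCV=1001
5: ✓ MOVMI  r1←0xca
6: · ADDEQ
7: · SUBEQ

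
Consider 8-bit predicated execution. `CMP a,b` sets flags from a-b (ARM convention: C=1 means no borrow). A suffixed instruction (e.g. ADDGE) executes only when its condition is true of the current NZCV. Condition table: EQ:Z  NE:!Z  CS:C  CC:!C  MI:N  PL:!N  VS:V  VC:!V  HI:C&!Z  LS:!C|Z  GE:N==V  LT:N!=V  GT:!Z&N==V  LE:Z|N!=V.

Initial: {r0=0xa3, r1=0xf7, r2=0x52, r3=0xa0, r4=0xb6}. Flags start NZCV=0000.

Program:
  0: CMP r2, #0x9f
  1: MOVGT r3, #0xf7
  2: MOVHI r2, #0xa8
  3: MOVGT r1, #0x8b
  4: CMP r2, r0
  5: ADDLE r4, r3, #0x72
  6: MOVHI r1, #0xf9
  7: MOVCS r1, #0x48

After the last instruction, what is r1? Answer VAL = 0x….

VAL = 0x8b

[0] flags=1001 → (cmp)
[1] flags=1001 GT?T → r3=0xf7
[2] flags=1001 HI?F → skip
[3] flags=1001 GT?T → r1=0x8b
[4] flags=1001 → (cmp)
[5] flags=1001 LE?F → skip
[6] flags=1001 HI?F → skip
[7] flags=1001 CS?F → skip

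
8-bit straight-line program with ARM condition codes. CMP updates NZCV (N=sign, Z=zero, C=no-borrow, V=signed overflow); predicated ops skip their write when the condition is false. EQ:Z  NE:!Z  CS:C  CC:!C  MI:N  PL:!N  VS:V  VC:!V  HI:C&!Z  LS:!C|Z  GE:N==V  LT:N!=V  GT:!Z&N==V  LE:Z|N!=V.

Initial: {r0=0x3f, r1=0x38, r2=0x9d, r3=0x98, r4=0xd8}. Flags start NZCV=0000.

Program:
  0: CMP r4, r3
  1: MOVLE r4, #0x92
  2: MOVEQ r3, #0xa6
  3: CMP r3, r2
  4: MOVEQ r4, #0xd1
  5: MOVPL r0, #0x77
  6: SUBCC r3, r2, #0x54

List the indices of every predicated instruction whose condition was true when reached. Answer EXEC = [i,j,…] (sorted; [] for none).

EXEC = [6]

0: ✓ CMP  NZCV=0010
1: · MOVLE
2: · MOVEQ
3: ✓ CMP  NZCV=1000
4: · MOVEQ
5: · MOVPL
6: ✓ SUBCC  r3←0x49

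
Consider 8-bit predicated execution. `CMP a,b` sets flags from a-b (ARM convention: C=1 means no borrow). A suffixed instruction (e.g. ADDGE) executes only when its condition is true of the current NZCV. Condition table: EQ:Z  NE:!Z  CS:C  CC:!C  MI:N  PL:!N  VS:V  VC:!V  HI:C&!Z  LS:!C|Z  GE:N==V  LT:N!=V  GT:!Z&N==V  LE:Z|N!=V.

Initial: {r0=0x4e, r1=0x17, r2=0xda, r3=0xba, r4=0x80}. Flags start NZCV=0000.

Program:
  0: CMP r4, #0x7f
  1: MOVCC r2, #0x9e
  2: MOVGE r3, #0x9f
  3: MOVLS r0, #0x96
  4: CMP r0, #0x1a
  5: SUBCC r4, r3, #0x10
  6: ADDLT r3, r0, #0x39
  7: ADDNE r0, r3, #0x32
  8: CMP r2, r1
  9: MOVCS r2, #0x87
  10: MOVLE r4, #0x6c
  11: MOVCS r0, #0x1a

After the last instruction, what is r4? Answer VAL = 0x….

[0] flags=0011 → (cmp)
[1] flags=0011 CC?F → skip
[2] flags=0011 GE?F → skip
[3] flags=0011 LS?F → skip
[4] flags=0010 → (cmp)
[5] flags=0010 CC?F → skip
[6] flags=0010 LT?F → skip
[7] flags=0010 NE?T → r0=0xec
[8] flags=1010 → (cmp)
[9] flags=1010 CS?T → r2=0x87
[10] flags=1010 LE?T → r4=0x6c
[11] flags=1010 CS?T → r0=0x1a

VAL = 0x6c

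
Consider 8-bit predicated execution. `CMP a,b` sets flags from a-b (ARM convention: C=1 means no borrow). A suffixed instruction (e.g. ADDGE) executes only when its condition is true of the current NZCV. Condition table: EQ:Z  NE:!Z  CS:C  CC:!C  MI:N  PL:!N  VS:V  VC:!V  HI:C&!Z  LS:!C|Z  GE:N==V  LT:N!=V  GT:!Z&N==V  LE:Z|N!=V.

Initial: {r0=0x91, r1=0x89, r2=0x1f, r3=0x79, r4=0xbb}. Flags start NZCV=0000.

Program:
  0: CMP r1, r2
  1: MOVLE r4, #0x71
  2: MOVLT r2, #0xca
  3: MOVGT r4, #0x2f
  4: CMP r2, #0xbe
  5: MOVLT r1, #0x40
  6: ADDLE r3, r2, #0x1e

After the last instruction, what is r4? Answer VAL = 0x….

[0] flags=0011 → (cmp)
[1] flags=0011 LE?T → r4=0x71
[2] flags=0011 LT?T → r2=0xca
[3] flags=0011 GT?F → skip
[4] flags=0010 → (cmp)
[5] flags=0010 LT?F → skip
[6] flags=0010 LE?F → skip

VAL = 0x71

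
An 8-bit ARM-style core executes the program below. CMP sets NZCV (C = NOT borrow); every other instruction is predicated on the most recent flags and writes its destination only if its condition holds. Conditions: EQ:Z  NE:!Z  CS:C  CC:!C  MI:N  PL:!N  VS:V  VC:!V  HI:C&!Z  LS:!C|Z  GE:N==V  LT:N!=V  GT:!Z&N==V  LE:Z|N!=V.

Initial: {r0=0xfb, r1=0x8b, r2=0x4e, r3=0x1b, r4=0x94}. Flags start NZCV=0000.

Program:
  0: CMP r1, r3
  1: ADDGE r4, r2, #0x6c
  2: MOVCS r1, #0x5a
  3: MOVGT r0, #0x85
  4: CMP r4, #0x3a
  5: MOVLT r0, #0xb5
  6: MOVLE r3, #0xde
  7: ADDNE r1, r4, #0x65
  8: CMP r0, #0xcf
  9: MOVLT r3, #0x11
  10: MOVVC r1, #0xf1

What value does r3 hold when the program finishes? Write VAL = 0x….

0: ✓ CMP  NZCV=0011
1: · ADDGE
2: ✓ MOVCS  r1←0x5a
3: · MOVGT
4: ✓ CMP  NZCV=0011
5: ✓ MOVLT  r0←0xb5
6: ✓ MOVLE  r3←0xde
7: ✓ ADDNE  r1←0xf9
8: ✓ CMP  NZCV=1000
9: ✓ MOVLT  r3←0x11
10: ✓ MOVVC  r1←0xf1

VAL = 0x11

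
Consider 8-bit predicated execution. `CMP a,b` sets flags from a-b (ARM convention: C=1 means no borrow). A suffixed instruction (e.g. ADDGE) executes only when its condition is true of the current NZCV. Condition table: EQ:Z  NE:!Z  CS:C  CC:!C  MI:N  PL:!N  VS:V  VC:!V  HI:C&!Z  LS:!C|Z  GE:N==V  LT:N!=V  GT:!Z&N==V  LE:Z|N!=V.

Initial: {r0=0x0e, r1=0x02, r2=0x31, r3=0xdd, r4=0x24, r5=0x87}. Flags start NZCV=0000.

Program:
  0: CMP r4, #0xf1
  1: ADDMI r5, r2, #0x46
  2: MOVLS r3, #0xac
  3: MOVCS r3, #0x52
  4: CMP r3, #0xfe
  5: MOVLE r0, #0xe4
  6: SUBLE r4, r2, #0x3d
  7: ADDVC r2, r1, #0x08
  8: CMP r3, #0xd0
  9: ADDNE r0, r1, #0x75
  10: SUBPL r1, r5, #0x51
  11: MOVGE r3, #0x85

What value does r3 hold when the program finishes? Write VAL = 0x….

VAL = 0xac

[0] flags=0000 → (cmp)
[1] flags=0000 MI?F → skip
[2] flags=0000 LS?T → r3=0xac
[3] flags=0000 CS?F → skip
[4] flags=1000 → (cmp)
[5] flags=1000 LE?T → r0=0xe4
[6] flags=1000 LE?T → r4=0xf4
[7] flags=1000 VC?T → r2=0x0a
[8] flags=1000 → (cmp)
[9] flags=1000 NE?T → r0=0x77
[10] flags=1000 PL?F → skip
[11] flags=1000 GE?F → skip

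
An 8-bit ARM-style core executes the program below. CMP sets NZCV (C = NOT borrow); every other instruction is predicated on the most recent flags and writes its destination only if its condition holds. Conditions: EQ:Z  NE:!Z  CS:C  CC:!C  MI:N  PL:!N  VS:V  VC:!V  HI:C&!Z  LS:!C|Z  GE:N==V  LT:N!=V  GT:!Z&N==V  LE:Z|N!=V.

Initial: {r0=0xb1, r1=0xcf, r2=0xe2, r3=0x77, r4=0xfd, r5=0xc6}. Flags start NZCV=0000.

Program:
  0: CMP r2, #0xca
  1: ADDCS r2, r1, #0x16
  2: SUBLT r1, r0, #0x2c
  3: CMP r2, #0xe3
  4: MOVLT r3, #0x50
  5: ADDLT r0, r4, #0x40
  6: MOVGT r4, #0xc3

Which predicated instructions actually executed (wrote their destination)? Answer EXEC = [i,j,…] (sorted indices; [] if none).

0: ✓ CMP  NZCV=0010
1: ✓ ADDCS  r2←0xe5
2: · SUBLT
3: ✓ CMP  NZCV=0010
4: · MOVLT
5: · ADDLT
6: ✓ MOVGT  r4←0xc3

EXEC = [1,6]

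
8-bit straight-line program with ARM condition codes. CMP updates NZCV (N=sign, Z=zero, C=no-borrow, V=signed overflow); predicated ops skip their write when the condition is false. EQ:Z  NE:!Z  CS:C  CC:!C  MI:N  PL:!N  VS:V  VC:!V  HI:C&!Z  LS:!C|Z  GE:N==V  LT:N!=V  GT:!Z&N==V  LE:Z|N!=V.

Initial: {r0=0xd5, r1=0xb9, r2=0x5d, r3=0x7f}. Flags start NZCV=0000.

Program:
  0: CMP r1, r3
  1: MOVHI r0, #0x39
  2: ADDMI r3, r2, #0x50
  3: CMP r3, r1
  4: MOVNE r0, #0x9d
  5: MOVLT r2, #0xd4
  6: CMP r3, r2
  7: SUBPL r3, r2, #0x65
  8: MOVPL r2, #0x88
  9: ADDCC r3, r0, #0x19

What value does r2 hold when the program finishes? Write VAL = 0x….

VAL = 0x88

0: ✓ CMP  NZCV=0011
1: ✓ MOVHI  r0←0x39
2: · ADDMI
3: ✓ CMP  NZCV=1001
4: ✓ MOVNE  r0←0x9d
5: · MOVLT
6: ✓ CMP  NZCV=0010
7: ✓ SUBPL  r3←0xf8
8: ✓ MOVPL  r2←0x88
9: · ADDCC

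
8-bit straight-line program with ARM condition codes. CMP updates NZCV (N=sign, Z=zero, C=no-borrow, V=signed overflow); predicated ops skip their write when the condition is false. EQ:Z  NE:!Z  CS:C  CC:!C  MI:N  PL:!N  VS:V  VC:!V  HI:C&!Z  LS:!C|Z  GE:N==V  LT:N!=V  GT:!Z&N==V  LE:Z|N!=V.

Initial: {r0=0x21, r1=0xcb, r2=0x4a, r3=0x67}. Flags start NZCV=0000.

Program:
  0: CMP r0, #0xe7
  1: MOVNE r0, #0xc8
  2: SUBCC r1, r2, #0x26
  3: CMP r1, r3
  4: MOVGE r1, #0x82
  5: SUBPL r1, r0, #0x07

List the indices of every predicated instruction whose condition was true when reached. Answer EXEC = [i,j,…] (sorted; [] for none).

0: ✓ CMP  NZCV=0000
1: ✓ MOVNE  r0←0xc8
2: ✓ SUBCC  r1←0x24
3: ✓ CMP  NZCV=1000
4: · MOVGE
5: · SUBPL

EXEC = [1,2]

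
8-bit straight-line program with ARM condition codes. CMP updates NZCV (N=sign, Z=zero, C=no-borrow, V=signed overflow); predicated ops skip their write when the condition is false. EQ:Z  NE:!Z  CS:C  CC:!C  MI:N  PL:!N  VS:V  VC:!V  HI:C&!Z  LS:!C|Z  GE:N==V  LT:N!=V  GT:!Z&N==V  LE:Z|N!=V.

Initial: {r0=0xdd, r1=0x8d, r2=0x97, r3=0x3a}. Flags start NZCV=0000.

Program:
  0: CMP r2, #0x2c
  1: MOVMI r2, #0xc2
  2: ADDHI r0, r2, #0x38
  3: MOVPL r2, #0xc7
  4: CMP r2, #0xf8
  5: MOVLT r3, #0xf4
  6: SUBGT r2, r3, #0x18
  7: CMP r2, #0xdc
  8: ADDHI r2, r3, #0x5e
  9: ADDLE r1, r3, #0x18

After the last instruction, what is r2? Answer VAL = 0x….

VAL = 0xc7

0: ✓ CMP  NZCV=0011
1: · MOVMI
2: ✓ ADDHI  r0←0xcf
3: ✓ MOVPL  r2←0xc7
4: ✓ CMP  NZCV=1000
5: ✓ MOVLT  r3←0xf4
6: · SUBGT
7: ✓ CMP  NZCV=1000
8: · ADDHI
9: ✓ ADDLE  r1←0x0c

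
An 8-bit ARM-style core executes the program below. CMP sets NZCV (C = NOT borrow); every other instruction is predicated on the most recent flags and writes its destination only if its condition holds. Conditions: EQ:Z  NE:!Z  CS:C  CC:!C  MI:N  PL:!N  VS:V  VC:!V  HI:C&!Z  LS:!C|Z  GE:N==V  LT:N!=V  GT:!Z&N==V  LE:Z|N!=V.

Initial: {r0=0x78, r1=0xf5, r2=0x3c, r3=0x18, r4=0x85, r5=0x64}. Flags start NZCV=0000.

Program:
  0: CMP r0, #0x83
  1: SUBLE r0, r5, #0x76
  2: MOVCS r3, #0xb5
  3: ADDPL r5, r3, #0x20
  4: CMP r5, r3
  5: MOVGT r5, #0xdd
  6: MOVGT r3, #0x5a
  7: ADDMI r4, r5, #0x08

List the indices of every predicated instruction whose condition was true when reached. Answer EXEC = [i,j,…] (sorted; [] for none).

[0] flags=1001 → (cmp)
[1] flags=1001 LE?F → skip
[2] flags=1001 CS?F → skip
[3] flags=1001 PL?F → skip
[4] flags=0010 → (cmp)
[5] flags=0010 GT?T → r5=0xdd
[6] flags=0010 GT?T → r3=0x5a
[7] flags=0010 MI?F → skip

EXEC = [5,6]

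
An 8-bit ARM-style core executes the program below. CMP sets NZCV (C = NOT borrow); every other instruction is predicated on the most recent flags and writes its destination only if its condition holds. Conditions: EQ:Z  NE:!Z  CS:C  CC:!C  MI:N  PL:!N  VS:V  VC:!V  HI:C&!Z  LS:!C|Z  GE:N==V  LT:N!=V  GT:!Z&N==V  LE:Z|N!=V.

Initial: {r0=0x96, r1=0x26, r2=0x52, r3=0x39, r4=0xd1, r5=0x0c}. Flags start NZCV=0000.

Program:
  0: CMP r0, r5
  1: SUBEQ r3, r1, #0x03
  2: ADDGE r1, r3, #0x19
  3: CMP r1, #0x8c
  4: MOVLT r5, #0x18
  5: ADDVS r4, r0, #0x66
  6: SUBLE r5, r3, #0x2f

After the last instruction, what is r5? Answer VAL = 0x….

VAL = 0x0c

[0] flags=1010 → (cmp)
[1] flags=1010 EQ?F → skip
[2] flags=1010 GE?F → skip
[3] flags=1001 → (cmp)
[4] flags=1001 LT?F → skip
[5] flags=1001 VS?T → r4=0xfc
[6] flags=1001 LE?F → skip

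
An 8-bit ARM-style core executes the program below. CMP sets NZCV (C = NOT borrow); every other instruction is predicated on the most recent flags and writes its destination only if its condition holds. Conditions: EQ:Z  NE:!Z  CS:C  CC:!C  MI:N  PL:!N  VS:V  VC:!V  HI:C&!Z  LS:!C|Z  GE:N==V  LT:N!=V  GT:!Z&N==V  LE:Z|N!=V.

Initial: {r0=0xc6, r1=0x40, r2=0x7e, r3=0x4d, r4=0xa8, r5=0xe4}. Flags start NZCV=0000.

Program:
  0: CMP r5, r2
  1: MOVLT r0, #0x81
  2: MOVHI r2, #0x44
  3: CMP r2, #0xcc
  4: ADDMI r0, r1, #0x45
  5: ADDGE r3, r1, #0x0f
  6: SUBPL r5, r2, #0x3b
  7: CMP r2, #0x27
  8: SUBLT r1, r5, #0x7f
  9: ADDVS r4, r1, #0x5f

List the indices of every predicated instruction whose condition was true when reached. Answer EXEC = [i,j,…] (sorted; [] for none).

EXEC = [1,2,5,6]

0: ✓ CMP  NZCV=0011
1: ✓ MOVLT  r0←0x81
2: ✓ MOVHI  r2←0x44
3: ✓ CMP  NZCV=0000
4: · ADDMI
5: ✓ ADDGE  r3←0x4f
6: ✓ SUBPL  r5←0x09
7: ✓ CMP  NZCV=0010
8: · SUBLT
9: · ADDVS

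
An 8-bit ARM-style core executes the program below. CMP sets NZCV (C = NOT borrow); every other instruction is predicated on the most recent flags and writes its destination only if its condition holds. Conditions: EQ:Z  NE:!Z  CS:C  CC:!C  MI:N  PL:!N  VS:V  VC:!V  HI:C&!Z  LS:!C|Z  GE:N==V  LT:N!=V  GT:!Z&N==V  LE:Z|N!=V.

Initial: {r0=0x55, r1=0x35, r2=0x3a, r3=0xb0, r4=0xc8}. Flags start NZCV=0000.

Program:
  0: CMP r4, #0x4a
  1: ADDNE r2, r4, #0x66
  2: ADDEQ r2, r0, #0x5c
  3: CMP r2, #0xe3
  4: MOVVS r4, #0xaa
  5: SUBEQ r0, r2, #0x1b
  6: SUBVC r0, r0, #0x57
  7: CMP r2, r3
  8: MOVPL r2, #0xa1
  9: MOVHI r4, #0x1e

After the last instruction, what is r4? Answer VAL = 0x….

0: ✓ CMP  NZCV=0011
1: ✓ ADDNE  r2←0x2e
2: · ADDEQ
3: ✓ CMP  NZCV=0000
4: · MOVVS
5: · SUBEQ
6: ✓ SUBVC  r0←0xfe
7: ✓ CMP  NZCV=0000
8: ✓ MOVPL  r2←0xa1
9: · MOVHI

VAL = 0xc8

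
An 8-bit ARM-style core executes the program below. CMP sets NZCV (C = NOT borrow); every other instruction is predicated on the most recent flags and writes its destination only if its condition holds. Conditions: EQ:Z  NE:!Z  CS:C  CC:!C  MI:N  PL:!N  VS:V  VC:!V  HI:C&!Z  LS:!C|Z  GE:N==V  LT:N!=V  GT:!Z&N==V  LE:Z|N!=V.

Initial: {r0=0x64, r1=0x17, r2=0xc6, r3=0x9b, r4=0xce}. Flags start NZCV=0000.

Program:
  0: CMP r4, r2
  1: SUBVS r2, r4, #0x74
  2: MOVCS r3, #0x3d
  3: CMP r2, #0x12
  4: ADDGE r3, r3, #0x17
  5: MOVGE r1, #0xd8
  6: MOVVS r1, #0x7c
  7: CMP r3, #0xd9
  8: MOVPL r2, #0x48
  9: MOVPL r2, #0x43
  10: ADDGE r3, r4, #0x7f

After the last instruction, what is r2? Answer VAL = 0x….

[0] flags=0010 → (cmp)
[1] flags=0010 VS?F → skip
[2] flags=0010 CS?T → r3=0x3d
[3] flags=1010 → (cmp)
[4] flags=1010 GE?F → skip
[5] flags=1010 GE?F → skip
[6] flags=1010 VS?F → skip
[7] flags=0000 → (cmp)
[8] flags=0000 PL?T → r2=0x48
[9] flags=0000 PL?T → r2=0x43
[10] flags=0000 GE?T → r3=0x4d

VAL = 0x43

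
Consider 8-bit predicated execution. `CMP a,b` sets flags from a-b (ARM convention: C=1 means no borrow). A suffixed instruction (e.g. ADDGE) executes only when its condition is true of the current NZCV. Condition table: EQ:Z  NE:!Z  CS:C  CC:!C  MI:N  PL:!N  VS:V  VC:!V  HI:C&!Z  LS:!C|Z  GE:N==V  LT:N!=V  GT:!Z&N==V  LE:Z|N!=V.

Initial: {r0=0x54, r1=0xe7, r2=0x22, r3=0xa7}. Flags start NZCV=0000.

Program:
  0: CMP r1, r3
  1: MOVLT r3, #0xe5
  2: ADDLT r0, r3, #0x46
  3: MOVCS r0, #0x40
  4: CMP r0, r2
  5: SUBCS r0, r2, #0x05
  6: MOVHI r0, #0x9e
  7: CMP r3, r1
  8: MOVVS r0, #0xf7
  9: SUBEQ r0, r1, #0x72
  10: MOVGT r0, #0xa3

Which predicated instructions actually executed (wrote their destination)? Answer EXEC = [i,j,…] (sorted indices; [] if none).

0: ✓ CMP  NZCV=0010
1: · MOVLT
2: · ADDLT
3: ✓ MOVCS  r0←0x40
4: ✓ CMP  NZCV=0010
5: ✓ SUBCS  r0←0x1d
6: ✓ MOVHI  r0←0x9e
7: ✓ CMP  NZCV=1000
8: · MOVVS
9: · SUBEQ
10: · MOVGT

EXEC = [3,5,6]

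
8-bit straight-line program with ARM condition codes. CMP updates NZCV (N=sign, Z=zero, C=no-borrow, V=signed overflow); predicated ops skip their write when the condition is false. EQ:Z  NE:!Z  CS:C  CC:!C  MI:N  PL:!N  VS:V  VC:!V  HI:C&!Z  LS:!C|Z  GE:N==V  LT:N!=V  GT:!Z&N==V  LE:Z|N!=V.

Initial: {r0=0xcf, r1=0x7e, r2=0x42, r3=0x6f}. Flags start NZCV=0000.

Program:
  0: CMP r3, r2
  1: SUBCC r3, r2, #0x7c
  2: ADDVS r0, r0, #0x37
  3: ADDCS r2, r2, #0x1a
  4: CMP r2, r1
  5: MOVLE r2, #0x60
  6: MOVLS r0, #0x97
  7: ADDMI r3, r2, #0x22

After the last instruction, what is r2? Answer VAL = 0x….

0: ✓ CMP  NZCV=0010
1: · SUBCC
2: · ADDVS
3: ✓ ADDCS  r2←0x5c
4: ✓ CMP  NZCV=1000
5: ✓ MOVLE  r2←0x60
6: ✓ MOVLS  r0←0x97
7: ✓ ADDMI  r3←0x82

VAL = 0x60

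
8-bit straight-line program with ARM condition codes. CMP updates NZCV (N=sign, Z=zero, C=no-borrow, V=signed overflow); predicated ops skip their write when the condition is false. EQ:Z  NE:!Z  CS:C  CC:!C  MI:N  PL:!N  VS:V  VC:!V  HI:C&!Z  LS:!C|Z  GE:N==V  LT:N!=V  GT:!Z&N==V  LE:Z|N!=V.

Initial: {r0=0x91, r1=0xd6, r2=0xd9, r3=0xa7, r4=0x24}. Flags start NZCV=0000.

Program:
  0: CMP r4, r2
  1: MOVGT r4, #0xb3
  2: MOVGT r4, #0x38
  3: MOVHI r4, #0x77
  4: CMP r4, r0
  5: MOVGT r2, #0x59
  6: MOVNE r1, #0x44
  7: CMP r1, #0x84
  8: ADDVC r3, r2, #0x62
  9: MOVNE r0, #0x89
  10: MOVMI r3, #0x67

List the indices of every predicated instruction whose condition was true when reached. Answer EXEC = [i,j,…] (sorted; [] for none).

EXEC = [1,2,5,6,9,10]

[0] flags=0000 → (cmp)
[1] flags=0000 GT?T → r4=0xb3
[2] flags=0000 GT?T → r4=0x38
[3] flags=0000 HI?F → skip
[4] flags=1001 → (cmp)
[5] flags=1001 GT?T → r2=0x59
[6] flags=1001 NE?T → r1=0x44
[7] flags=1001 → (cmp)
[8] flags=1001 VC?F → skip
[9] flags=1001 NE?T → r0=0x89
[10] flags=1001 MI?T → r3=0x67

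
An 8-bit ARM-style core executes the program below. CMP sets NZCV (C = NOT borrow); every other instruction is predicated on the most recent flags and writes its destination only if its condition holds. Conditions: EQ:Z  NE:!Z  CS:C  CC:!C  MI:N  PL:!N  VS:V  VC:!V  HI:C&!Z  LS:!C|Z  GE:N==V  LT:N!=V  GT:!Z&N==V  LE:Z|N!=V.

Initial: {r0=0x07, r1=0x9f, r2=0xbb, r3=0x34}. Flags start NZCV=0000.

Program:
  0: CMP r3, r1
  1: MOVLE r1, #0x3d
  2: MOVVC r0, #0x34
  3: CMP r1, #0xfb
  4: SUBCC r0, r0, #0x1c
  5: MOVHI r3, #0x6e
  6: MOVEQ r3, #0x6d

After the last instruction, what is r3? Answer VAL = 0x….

VAL = 0x34

0: ✓ CMP  NZCV=1001
1: · MOVLE
2: · MOVVC
3: ✓ CMP  NZCV=1000
4: ✓ SUBCC  r0←0xeb
5: · MOVHI
6: · MOVEQ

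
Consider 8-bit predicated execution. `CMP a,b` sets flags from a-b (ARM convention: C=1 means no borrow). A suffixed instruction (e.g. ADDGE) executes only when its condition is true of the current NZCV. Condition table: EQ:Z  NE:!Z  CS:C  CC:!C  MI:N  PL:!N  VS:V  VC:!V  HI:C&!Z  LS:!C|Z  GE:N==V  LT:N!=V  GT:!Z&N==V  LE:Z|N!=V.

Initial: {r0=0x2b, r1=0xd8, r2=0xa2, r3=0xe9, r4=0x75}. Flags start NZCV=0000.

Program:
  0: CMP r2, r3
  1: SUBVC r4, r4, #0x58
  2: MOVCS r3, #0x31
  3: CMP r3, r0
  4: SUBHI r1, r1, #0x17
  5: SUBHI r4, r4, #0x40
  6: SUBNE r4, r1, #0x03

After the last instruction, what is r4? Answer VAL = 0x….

0: ✓ CMP  NZCV=1000
1: ✓ SUBVC  r4←0x1d
2: · MOVCS
3: ✓ CMP  NZCV=1010
4: ✓ SUBHI  r1←0xc1
5: ✓ SUBHI  r4←0xdd
6: ✓ SUBNE  r4←0xbe

VAL = 0xbe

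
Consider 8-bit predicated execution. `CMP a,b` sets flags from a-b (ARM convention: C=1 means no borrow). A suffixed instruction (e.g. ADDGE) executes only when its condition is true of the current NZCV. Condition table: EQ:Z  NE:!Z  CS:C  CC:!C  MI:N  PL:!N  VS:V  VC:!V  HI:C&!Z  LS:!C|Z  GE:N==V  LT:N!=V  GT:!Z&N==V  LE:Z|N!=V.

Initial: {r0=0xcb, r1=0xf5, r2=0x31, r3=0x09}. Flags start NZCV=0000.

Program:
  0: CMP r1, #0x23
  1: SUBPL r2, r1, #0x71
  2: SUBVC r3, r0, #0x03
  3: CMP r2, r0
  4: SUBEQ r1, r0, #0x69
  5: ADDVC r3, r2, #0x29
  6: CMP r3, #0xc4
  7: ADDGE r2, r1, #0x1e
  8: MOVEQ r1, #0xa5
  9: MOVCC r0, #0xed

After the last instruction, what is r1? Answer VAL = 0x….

VAL = 0xf5

[0] flags=1010 → (cmp)
[1] flags=1010 PL?F → skip
[2] flags=1010 VC?T → r3=0xc8
[3] flags=0000 → (cmp)
[4] flags=0000 EQ?F → skip
[5] flags=0000 VC?T → r3=0x5a
[6] flags=1001 → (cmp)
[7] flags=1001 GE?T → r2=0x13
[8] flags=1001 EQ?F → skip
[9] flags=1001 CC?T → r0=0xed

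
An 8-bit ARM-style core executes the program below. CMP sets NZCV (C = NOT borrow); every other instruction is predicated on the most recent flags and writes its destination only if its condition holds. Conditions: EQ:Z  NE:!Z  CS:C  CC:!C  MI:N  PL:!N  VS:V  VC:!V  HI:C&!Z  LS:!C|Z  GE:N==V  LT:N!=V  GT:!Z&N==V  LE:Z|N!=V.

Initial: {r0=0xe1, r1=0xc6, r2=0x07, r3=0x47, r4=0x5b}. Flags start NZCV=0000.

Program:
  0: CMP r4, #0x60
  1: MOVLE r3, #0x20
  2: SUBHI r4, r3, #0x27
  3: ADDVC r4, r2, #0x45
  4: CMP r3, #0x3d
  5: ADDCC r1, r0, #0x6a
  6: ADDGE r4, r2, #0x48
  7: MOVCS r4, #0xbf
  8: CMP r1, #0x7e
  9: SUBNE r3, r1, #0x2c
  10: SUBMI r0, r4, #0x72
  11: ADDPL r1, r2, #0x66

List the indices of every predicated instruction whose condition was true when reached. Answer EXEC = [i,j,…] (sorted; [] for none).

EXEC = [1,3,5,9,10]

0: ✓ CMP  NZCV=1000
1: ✓ MOVLE  r3←0x20
2: · SUBHI
3: ✓ ADDVC  r4←0x4c
4: ✓ CMP  NZCV=1000
5: ✓ ADDCC  r1←0x4b
6: · ADDGE
7: · MOVCS
8: ✓ CMP  NZCV=1000
9: ✓ SUBNE  r3←0x1f
10: ✓ SUBMI  r0←0xda
11: · ADDPL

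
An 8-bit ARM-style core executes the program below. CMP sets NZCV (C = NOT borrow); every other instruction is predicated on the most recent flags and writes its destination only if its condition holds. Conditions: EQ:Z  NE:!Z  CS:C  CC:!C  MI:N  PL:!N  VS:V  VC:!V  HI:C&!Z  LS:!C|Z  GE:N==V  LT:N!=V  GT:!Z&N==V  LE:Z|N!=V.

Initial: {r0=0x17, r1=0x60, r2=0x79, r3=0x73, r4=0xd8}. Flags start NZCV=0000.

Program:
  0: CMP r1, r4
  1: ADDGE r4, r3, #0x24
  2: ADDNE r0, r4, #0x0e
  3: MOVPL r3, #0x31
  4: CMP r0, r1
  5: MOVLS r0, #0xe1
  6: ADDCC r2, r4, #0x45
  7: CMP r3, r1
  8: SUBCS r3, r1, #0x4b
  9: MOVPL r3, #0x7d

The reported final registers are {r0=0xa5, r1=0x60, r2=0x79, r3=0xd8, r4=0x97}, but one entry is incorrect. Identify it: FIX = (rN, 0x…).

[0] flags=1001 → (cmp)
[1] flags=1001 GE?T → r4=0x97
[2] flags=1001 NE?T → r0=0xa5
[3] flags=1001 PL?F → skip
[4] flags=0011 → (cmp)
[5] flags=0011 LS?F → skip
[6] flags=0011 CC?F → skip
[7] flags=0010 → (cmp)
[8] flags=0010 CS?T → r3=0x15
[9] flags=0010 PL?T → r3=0x7d

FIX = (r3, 0x7d)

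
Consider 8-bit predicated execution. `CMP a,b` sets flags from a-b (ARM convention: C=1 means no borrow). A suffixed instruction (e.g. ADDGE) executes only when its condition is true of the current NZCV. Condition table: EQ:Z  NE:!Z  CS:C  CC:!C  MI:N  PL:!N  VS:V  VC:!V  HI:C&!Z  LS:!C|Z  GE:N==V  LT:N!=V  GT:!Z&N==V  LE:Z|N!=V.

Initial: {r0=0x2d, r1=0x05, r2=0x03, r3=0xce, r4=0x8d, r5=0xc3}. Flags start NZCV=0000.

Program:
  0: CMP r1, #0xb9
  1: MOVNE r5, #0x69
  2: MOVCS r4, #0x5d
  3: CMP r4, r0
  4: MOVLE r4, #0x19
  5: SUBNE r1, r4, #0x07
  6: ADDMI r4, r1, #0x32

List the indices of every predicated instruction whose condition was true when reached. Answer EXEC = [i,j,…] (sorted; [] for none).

[0] flags=0000 → (cmp)
[1] flags=0000 NE?T → r5=0x69
[2] flags=0000 CS?F → skip
[3] flags=0011 → (cmp)
[4] flags=0011 LE?T → r4=0x19
[5] flags=0011 NE?T → r1=0x12
[6] flags=0011 MI?F → skip

EXEC = [1,4,5]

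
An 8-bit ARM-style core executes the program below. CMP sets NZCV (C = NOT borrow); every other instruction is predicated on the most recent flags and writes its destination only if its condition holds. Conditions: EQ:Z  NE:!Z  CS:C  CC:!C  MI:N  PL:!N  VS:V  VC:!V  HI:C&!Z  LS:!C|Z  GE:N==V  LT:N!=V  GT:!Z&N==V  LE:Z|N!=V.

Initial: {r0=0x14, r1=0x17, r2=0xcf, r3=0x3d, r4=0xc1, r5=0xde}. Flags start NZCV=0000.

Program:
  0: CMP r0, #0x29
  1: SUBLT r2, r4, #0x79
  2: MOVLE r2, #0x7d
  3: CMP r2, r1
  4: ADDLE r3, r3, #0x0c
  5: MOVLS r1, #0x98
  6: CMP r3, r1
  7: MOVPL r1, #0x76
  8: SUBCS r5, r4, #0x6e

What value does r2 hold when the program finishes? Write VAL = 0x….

VAL = 0x7d

[0] flags=1000 → (cmp)
[1] flags=1000 LT?T → r2=0x48
[2] flags=1000 LE?T → r2=0x7d
[3] flags=0010 → (cmp)
[4] flags=0010 LE?F → skip
[5] flags=0010 LS?F → skip
[6] flags=0010 → (cmp)
[7] flags=0010 PL?T → r1=0x76
[8] flags=0010 CS?T → r5=0x53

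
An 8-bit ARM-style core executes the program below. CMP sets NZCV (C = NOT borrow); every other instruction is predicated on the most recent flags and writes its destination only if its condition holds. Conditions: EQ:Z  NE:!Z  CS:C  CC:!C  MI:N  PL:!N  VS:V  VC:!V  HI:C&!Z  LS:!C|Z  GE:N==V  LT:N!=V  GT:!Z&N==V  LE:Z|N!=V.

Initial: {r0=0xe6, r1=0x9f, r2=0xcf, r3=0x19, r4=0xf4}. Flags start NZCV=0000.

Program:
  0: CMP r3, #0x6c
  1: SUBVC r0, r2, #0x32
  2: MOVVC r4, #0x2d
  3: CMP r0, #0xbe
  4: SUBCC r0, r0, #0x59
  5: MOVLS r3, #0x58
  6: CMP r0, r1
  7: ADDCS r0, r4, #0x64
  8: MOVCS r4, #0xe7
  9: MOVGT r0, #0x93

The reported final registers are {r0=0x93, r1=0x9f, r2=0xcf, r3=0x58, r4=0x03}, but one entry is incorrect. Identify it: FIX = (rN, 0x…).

[0] flags=1000 → (cmp)
[1] flags=1000 VC?T → r0=0x9d
[2] flags=1000 VC?T → r4=0x2d
[3] flags=1000 → (cmp)
[4] flags=1000 CC?T → r0=0x44
[5] flags=1000 LS?T → r3=0x58
[6] flags=1001 → (cmp)
[7] flags=1001 CS?F → skip
[8] flags=1001 CS?F → skip
[9] flags=1001 GT?T → r0=0x93

FIX = (r4, 0x2d)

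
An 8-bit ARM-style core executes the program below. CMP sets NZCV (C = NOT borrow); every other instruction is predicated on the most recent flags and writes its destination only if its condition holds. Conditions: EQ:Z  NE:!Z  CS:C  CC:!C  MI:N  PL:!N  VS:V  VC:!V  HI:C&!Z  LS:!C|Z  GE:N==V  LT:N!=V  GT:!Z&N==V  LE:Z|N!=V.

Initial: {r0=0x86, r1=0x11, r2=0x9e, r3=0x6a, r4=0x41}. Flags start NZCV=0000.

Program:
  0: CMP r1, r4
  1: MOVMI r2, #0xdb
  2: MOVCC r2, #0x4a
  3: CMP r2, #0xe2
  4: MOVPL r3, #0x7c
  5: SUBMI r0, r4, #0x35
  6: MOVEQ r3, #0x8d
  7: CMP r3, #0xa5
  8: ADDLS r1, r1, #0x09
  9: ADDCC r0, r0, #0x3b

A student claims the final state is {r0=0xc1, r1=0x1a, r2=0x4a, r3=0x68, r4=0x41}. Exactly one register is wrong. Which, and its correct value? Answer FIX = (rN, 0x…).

FIX = (r3, 0x7c)

[0] flags=1000 → (cmp)
[1] flags=1000 MI?T → r2=0xdb
[2] flags=1000 CC?T → r2=0x4a
[3] flags=0000 → (cmp)
[4] flags=0000 PL?T → r3=0x7c
[5] flags=0000 MI?F → skip
[6] flags=0000 EQ?F → skip
[7] flags=1001 → (cmp)
[8] flags=1001 LS?T → r1=0x1a
[9] flags=1001 CC?T → r0=0xc1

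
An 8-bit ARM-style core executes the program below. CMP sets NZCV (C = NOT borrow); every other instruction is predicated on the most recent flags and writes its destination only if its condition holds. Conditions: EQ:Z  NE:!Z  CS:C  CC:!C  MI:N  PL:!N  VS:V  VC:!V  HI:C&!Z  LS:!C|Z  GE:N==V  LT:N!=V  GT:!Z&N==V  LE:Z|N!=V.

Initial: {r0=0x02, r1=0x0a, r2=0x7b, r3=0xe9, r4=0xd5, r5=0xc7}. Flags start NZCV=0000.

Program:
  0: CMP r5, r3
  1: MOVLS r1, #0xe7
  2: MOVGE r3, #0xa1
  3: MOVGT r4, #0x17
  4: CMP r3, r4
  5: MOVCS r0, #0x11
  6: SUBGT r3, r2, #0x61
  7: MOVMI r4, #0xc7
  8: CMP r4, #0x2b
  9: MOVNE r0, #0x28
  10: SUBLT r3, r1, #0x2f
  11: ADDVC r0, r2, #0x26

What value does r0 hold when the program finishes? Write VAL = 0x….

0: ✓ CMP  NZCV=1000
1: ✓ MOVLS  r1←0xe7
2: · MOVGE
3: · MOVGT
4: ✓ CMP  NZCV=0010
5: ✓ MOVCS  r0←0x11
6: ✓ SUBGT  r3←0x1a
7: · MOVMI
8: ✓ CMP  NZCV=1010
9: ✓ MOVNE  r0←0x28
10: ✓ SUBLT  r3←0xb8
11: ✓ ADDVC  r0←0xa1

VAL = 0xa1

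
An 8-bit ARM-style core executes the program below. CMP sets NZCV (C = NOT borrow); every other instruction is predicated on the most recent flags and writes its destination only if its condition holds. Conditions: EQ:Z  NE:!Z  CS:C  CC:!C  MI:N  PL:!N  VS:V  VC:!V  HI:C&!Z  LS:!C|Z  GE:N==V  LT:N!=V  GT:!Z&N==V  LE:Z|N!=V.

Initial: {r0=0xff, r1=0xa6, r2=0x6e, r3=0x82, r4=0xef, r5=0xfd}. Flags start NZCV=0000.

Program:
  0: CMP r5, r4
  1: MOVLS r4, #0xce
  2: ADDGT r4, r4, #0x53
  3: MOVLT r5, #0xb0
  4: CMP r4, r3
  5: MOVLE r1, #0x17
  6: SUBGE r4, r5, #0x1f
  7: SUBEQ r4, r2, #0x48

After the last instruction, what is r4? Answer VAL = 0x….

[0] flags=0010 → (cmp)
[1] flags=0010 LS?F → skip
[2] flags=0010 GT?T → r4=0x42
[3] flags=0010 LT?F → skip
[4] flags=1001 → (cmp)
[5] flags=1001 LE?F → skip
[6] flags=1001 GE?T → r4=0xde
[7] flags=1001 EQ?F → skip

VAL = 0xde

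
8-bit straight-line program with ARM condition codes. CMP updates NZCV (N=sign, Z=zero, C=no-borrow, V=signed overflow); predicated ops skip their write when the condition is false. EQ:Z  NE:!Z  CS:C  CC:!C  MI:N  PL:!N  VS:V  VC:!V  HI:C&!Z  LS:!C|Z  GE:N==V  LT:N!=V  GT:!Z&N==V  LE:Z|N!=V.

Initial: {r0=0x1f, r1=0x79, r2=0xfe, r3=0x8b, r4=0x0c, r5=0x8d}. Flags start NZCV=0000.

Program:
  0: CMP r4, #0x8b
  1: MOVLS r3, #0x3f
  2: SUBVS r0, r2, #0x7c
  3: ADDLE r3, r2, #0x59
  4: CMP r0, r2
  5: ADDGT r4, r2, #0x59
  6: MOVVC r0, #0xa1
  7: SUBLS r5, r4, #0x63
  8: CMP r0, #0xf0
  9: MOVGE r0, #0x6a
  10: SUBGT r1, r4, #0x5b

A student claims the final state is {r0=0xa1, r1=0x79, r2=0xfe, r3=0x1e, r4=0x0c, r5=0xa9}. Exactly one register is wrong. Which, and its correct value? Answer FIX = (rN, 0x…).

[0] flags=1001 → (cmp)
[1] flags=1001 LS?T → r3=0x3f
[2] flags=1001 VS?T → r0=0x82
[3] flags=1001 LE?F → skip
[4] flags=1000 → (cmp)
[5] flags=1000 GT?F → skip
[6] flags=1000 VC?T → r0=0xa1
[7] flags=1000 LS?T → r5=0xa9
[8] flags=1000 → (cmp)
[9] flags=1000 GE?F → skip
[10] flags=1000 GT?F → skip

FIX = (r3, 0x3f)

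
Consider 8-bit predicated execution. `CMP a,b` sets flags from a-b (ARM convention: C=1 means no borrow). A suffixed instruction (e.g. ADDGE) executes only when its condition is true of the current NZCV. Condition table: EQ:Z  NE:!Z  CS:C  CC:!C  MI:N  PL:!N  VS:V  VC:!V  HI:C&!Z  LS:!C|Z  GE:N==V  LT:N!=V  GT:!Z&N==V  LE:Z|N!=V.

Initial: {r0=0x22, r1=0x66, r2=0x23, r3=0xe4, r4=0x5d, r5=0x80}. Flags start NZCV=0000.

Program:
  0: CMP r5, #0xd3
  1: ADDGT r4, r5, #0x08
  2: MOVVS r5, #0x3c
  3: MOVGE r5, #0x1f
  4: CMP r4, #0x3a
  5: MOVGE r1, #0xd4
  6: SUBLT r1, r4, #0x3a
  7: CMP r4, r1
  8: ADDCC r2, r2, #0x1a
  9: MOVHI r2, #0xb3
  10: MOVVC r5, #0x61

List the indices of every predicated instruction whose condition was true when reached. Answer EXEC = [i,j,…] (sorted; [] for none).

[0] flags=1000 → (cmp)
[1] flags=1000 GT?F → skip
[2] flags=1000 VS?F → skip
[3] flags=1000 GE?F → skip
[4] flags=0010 → (cmp)
[5] flags=0010 GE?T → r1=0xd4
[6] flags=0010 LT?F → skip
[7] flags=1001 → (cmp)
[8] flags=1001 CC?T → r2=0x3d
[9] flags=1001 HI?F → skip
[10] flags=1001 VC?F → skip

EXEC = [5,8]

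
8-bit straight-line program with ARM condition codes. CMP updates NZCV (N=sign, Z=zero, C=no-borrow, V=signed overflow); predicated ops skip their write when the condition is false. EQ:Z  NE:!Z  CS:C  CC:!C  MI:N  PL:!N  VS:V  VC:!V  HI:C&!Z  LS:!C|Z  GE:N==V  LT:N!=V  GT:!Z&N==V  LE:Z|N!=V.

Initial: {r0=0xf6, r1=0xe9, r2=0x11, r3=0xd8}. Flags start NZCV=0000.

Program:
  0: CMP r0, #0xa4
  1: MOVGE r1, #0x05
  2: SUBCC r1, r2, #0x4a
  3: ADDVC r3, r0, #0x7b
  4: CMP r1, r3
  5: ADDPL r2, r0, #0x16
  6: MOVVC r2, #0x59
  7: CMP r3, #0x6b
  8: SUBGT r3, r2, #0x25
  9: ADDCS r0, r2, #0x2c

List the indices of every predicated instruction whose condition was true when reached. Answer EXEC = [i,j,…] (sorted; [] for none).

0: ✓ CMP  NZCV=0010
1: ✓ MOVGE  r1←0x05
2: · SUBCC
3: ✓ ADDVC  r3←0x71
4: ✓ CMP  NZCV=1000
5: · ADDPL
6: ✓ MOVVC  r2←0x59
7: ✓ CMP  NZCV=0010
8: ✓ SUBGT  r3←0x34
9: ✓ ADDCS  r0←0x85

EXEC = [1,3,6,8,9]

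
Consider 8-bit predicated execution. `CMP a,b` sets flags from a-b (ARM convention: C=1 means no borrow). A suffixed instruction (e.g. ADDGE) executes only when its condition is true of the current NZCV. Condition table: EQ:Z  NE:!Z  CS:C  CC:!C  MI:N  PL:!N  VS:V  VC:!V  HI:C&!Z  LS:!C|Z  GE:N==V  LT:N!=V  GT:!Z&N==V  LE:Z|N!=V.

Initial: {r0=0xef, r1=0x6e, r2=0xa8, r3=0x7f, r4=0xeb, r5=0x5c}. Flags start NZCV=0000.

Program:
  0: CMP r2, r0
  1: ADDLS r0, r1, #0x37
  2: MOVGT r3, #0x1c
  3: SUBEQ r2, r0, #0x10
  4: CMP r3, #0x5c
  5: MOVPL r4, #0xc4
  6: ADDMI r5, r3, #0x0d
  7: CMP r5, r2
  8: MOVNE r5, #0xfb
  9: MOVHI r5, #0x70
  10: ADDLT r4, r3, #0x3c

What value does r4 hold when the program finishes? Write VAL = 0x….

0: ✓ CMP  NZCV=1000
1: ✓ ADDLS  r0←0xa5
2: · MOVGT
3: · SUBEQ
4: ✓ CMP  NZCV=0010
5: ✓ MOVPL  r4←0xc4
6: · ADDMI
7: ✓ CMP  NZCV=1001
8: ✓ MOVNE  r5←0xfb
9: · MOVHI
10: · ADDLT

VAL = 0xc4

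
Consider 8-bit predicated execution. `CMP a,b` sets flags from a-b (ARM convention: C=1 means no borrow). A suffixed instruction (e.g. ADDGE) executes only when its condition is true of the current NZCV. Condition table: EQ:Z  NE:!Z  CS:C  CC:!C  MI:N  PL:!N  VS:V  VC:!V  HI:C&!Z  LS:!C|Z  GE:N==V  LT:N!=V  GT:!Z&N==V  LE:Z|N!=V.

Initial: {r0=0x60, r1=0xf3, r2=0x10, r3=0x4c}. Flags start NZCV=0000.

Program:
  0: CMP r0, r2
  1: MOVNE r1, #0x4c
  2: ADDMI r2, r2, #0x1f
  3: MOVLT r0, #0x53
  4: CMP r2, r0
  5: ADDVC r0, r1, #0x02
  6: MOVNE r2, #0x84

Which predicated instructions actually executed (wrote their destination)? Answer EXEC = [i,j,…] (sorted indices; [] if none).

EXEC = [1,5,6]

0: ✓ CMP  NZCV=0010
1: ✓ MOVNE  r1←0x4c
2: · ADDMI
3: · MOVLT
4: ✓ CMP  NZCV=1000
5: ✓ ADDVC  r0←0x4e
6: ✓ MOVNE  r2←0x84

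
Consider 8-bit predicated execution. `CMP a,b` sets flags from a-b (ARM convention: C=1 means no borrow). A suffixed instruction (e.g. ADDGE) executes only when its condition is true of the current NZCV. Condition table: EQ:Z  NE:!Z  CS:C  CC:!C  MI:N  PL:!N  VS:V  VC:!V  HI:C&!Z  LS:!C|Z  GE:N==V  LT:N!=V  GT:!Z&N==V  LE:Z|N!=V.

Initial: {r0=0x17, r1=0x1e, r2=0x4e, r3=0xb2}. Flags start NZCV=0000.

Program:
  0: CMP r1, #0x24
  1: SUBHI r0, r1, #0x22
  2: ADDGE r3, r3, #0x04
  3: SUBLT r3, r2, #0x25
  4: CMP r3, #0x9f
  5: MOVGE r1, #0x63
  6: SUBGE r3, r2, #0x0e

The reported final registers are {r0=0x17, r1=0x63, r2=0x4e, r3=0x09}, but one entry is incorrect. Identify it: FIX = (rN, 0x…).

0: ✓ CMP  NZCV=1000
1: · SUBHI
2: · ADDGE
3: ✓ SUBLT  r3←0x29
4: ✓ CMP  NZCV=1001
5: ✓ MOVGE  r1←0x63
6: ✓ SUBGE  r3←0x40

FIX = (r3, 0x40)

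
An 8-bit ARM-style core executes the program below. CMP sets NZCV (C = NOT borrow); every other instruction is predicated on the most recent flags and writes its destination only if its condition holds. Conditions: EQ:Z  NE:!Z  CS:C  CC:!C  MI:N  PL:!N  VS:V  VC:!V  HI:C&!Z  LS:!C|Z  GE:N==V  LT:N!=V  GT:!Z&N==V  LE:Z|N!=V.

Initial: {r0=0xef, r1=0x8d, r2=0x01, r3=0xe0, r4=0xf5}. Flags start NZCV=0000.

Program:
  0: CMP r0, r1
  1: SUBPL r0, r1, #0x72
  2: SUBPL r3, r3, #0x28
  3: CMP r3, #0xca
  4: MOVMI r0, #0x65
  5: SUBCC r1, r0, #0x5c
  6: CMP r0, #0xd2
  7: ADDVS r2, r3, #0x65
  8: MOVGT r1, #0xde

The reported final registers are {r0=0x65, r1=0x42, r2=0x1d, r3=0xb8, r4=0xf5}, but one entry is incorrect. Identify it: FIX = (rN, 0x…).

0: ✓ CMP  NZCV=0010
1: ✓ SUBPL  r0←0x1b
2: ✓ SUBPL  r3←0xb8
3: ✓ CMP  NZCV=1000
4: ✓ MOVMI  r0←0x65
5: ✓ SUBCC  r1←0x09
6: ✓ CMP  NZCV=1001
7: ✓ ADDVS  r2←0x1d
8: ✓ MOVGT  r1←0xde

FIX = (r1, 0xde)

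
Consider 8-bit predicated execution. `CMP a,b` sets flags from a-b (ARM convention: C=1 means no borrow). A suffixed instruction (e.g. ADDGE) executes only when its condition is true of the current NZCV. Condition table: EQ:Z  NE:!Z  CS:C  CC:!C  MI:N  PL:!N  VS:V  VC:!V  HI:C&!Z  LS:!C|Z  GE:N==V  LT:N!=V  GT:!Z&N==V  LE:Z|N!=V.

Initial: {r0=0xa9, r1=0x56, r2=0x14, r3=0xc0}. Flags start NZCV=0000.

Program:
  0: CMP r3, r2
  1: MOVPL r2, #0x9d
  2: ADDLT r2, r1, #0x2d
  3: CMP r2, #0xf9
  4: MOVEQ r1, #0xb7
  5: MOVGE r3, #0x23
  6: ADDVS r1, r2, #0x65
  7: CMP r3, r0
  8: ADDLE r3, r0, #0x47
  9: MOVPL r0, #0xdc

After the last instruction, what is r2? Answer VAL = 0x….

0: ✓ CMP  NZCV=1010
1: · MOVPL
2: ✓ ADDLT  r2←0x83
3: ✓ CMP  NZCV=1000
4: · MOVEQ
5: · MOVGE
6: · ADDVS
7: ✓ CMP  NZCV=0010
8: · ADDLE
9: ✓ MOVPL  r0←0xdc

VAL = 0x83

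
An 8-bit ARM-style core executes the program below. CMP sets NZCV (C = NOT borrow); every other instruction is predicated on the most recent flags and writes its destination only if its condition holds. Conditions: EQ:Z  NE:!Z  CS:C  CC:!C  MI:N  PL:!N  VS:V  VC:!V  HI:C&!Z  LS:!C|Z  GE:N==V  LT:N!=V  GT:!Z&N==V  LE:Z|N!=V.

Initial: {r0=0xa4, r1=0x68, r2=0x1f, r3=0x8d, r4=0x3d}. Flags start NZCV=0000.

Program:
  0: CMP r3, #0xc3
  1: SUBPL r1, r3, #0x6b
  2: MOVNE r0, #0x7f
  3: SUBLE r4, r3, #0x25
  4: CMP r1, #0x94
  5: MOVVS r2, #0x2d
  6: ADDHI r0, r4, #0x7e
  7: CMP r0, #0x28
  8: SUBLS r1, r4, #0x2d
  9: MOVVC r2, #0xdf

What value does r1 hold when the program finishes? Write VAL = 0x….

VAL = 0x68

[0] flags=1000 → (cmp)
[1] flags=1000 PL?F → skip
[2] flags=1000 NE?T → r0=0x7f
[3] flags=1000 LE?T → r4=0x68
[4] flags=1001 → (cmp)
[5] flags=1001 VS?T → r2=0x2d
[6] flags=1001 HI?F → skip
[7] flags=0010 → (cmp)
[8] flags=0010 LS?F → skip
[9] flags=0010 VC?T → r2=0xdf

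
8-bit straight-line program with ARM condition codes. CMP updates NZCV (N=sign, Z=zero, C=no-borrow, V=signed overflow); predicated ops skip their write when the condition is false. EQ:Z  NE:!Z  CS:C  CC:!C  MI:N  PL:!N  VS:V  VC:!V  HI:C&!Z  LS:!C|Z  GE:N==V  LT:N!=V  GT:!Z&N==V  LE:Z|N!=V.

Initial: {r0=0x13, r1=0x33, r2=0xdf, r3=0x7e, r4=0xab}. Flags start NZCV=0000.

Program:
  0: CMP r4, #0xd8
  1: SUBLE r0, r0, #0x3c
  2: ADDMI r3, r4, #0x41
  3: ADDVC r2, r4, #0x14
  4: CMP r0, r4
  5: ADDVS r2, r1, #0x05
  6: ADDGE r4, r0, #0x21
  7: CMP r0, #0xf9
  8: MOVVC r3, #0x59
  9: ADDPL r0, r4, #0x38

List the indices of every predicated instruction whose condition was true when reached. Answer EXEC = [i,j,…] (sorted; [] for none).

EXEC = [1,2,3,6,8]

[0] flags=1000 → (cmp)
[1] flags=1000 LE?T → r0=0xd7
[2] flags=1000 MI?T → r3=0xec
[3] flags=1000 VC?T → r2=0xbf
[4] flags=0010 → (cmp)
[5] flags=0010 VS?F → skip
[6] flags=0010 GE?T → r4=0xf8
[7] flags=1000 → (cmp)
[8] flags=1000 VC?T → r3=0x59
[9] flags=1000 PL?F → skip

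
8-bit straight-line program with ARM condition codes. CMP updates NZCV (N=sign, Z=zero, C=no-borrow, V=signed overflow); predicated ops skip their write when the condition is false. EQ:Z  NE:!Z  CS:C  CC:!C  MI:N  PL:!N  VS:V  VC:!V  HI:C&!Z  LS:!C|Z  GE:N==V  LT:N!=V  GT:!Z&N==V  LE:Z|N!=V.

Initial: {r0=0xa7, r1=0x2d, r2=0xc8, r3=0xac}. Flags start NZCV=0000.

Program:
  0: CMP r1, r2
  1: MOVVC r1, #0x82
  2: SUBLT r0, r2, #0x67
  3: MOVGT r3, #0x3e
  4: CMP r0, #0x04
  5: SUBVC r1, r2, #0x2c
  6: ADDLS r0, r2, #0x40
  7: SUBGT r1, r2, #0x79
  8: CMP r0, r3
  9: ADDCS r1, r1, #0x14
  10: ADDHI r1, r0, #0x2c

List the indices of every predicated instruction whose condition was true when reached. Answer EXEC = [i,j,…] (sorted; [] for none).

[0] flags=0000 → (cmp)
[1] flags=0000 VC?T → r1=0x82
[2] flags=0000 LT?F → skip
[3] flags=0000 GT?T → r3=0x3e
[4] flags=1010 → (cmp)
[5] flags=1010 VC?T → r1=0x9c
[6] flags=1010 LS?F → skip
[7] flags=1010 GT?F → skip
[8] flags=0011 → (cmp)
[9] flags=0011 CS?T → r1=0xb0
[10] flags=0011 HI?T → r1=0xd3

EXEC = [1,3,5,9,10]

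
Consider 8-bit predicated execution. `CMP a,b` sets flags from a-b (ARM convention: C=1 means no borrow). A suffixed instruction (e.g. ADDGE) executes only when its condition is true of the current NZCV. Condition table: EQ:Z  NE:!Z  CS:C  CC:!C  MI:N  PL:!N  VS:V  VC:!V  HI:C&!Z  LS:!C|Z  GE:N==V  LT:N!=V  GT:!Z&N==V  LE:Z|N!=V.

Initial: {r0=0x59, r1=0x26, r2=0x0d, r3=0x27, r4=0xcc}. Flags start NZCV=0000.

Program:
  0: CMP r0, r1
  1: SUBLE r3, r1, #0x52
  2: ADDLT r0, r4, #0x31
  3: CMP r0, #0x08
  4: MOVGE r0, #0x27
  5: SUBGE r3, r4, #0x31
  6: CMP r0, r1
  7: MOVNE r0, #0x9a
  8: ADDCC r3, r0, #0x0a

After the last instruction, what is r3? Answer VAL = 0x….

0: ✓ CMP  NZCV=0010
1: · SUBLE
2: · ADDLT
3: ✓ CMP  NZCV=0010
4: ✓ MOVGE  r0←0x27
5: ✓ SUBGE  r3←0x9b
6: ✓ CMP  NZCV=0010
7: ✓ MOVNE  r0←0x9a
8: · ADDCC

VAL = 0x9b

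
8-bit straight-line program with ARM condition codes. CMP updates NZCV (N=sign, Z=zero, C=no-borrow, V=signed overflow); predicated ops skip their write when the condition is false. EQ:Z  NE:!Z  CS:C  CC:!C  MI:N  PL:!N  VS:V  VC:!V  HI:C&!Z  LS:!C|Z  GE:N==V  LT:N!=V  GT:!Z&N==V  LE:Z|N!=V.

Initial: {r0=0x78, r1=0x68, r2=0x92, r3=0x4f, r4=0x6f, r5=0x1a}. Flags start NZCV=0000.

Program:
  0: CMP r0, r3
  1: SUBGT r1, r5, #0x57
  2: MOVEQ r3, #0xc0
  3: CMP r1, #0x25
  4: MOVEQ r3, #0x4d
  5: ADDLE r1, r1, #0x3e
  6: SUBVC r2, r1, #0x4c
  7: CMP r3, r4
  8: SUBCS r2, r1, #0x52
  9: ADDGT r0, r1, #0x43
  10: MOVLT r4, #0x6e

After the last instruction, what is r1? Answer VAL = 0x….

VAL = 0x01

0: ✓ CMP  NZCV=0010
1: ✓ SUBGT  r1←0xc3
2: · MOVEQ
3: ✓ CMP  NZCV=1010
4: · MOVEQ
5: ✓ ADDLE  r1←0x01
6: ✓ SUBVC  r2←0xb5
7: ✓ CMP  NZCV=1000
8: · SUBCS
9: · ADDGT
10: ✓ MOVLT  r4←0x6e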